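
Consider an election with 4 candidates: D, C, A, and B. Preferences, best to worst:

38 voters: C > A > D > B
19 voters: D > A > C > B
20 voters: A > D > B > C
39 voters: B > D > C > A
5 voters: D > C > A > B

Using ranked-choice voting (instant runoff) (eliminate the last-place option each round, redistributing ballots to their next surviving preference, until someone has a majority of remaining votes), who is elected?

D

Round 1: D 24, C 38, A 20, B 39. Eliminate A.
Round 2: D 44, C 38, B 39. Eliminate C.
Round 3: D 82, B 39. D has a majority.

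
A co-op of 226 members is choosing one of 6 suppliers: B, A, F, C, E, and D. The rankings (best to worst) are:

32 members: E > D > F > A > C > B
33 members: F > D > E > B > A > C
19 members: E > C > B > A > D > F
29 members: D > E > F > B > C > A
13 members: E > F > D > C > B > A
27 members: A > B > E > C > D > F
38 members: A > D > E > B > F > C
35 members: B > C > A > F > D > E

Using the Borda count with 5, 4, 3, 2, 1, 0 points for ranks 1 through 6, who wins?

B: 32·0 + 33·2 + 19·3 + 29·2 + 13·1 + 27·4 + 38·2 + 35·5 = 553
A: 32·2 + 33·1 + 19·2 + 29·0 + 13·0 + 27·5 + 38·5 + 35·3 = 565
F: 32·3 + 33·5 + 19·0 + 29·3 + 13·4 + 27·0 + 38·1 + 35·2 = 508
C: 32·1 + 33·0 + 19·4 + 29·1 + 13·2 + 27·2 + 38·0 + 35·4 = 357
E: 32·5 + 33·3 + 19·5 + 29·4 + 13·5 + 27·3 + 38·3 + 35·0 = 730
D: 32·4 + 33·4 + 19·1 + 29·5 + 13·3 + 27·1 + 38·4 + 35·1 = 677
E has the highest Borda score (730).

E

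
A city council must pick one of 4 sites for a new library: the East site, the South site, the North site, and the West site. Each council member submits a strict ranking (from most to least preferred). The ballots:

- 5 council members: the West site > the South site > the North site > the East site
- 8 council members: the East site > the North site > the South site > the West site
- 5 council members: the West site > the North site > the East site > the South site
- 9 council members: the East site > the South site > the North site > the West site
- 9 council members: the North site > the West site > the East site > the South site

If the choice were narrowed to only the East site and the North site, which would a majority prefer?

the North site

Voters preferring the East site to the North site: 17; preferring the North site to the East site: 19.
the North site wins the head-to-head.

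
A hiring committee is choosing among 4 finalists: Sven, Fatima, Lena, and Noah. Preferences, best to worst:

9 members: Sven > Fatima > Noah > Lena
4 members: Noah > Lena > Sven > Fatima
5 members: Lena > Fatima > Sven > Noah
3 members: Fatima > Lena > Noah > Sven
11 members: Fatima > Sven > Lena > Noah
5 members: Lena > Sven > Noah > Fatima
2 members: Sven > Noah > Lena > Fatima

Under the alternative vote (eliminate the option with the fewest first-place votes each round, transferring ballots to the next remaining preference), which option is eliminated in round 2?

Round 1: Sven 11, Fatima 14, Lena 10, Noah 4. Eliminate Noah.
Round 2: Sven 11, Fatima 14, Lena 14. Eliminate Sven.

Sven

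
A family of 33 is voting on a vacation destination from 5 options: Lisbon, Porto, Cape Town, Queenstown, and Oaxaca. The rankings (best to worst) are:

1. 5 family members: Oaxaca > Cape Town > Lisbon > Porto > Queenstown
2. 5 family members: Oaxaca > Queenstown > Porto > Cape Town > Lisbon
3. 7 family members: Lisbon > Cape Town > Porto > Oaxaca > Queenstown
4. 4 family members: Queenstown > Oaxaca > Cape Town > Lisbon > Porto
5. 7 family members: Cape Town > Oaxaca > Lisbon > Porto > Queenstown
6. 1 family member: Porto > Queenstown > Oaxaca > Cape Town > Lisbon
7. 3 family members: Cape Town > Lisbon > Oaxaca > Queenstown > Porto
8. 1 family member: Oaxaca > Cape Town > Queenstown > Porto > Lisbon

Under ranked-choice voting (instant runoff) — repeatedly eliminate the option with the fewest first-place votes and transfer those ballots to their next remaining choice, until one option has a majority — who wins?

Cape Town

Round 1: Lisbon 7, Porto 1, Cape Town 10, Queenstown 4, Oaxaca 11. Eliminate Porto.
Round 2: Lisbon 7, Cape Town 10, Queenstown 5, Oaxaca 11. Eliminate Queenstown.
Round 3: Lisbon 7, Cape Town 10, Oaxaca 16. Eliminate Lisbon.
Round 4: Cape Town 17, Oaxaca 16. Cape Town has a majority.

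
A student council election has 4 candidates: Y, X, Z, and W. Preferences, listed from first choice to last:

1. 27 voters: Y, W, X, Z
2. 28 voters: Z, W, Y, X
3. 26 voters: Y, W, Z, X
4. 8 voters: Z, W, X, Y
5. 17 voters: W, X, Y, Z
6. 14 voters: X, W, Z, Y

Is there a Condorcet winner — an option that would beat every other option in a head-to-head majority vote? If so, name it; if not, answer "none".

W

W vs Y: 67–53 for W.
W vs X: 106–14 for W.
W vs Z: 84–36 for W.
W beats every other option head-to-head.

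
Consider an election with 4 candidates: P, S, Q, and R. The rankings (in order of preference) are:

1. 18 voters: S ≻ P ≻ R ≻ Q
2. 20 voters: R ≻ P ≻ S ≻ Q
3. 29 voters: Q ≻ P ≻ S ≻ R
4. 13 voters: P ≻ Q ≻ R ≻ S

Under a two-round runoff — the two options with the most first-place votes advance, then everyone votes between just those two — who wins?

Round 1 first-place votes: P 13, S 18, Q 29, R 20.
Q and R advance.
Runoff: Q is preferred to R by 42 voters; R by 38.
Q wins the runoff.

Q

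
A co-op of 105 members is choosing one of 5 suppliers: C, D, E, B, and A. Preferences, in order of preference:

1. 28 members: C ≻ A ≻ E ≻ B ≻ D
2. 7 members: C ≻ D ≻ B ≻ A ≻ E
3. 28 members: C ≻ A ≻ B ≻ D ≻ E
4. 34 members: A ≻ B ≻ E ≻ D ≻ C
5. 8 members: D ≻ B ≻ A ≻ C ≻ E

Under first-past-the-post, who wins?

C

First-place votes: C 63, D 8, E 0, B 0, A 34.
C has the most first-place votes.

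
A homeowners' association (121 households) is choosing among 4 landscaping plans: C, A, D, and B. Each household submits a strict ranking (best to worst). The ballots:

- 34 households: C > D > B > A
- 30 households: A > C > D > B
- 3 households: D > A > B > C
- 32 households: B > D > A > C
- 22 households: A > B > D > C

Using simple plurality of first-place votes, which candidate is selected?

First-place votes: C 34, A 52, D 3, B 32.
A has the most first-place votes.

A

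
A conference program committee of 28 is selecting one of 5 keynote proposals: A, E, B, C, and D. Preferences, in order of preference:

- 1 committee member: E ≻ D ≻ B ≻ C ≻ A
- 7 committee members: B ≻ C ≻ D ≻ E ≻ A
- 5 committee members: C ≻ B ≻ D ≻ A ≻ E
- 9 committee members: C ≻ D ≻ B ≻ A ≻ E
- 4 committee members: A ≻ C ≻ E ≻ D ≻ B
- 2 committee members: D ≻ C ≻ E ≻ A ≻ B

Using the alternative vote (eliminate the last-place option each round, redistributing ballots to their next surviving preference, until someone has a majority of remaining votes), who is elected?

Round 1: A 4, E 1, B 7, C 14, D 2. Eliminate E.
Round 2: A 4, B 7, C 14, D 3. Eliminate D.
Round 3: A 4, B 8, C 16. C has a majority.

C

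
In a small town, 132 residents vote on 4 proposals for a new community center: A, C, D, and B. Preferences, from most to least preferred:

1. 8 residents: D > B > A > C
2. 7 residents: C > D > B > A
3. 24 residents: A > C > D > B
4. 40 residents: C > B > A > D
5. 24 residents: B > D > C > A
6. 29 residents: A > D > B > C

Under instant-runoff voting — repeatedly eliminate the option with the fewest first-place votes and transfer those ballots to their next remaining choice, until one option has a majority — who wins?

C

Round 1: A 53, C 47, D 8, B 24. Eliminate D.
Round 2: A 53, C 47, B 32. Eliminate B.
Round 3: A 61, C 71. C has a majority.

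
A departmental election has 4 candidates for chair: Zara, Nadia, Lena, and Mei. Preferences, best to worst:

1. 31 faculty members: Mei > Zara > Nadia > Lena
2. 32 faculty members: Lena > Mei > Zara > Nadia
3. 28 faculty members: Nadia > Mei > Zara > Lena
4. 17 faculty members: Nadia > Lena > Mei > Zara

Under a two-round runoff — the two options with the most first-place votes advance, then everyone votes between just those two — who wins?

Nadia

Round 1 first-place votes: Zara 0, Nadia 45, Lena 32, Mei 31.
Nadia and Lena advance.
Runoff: Nadia is preferred to Lena by 76 voters; Lena by 32.
Nadia wins the runoff.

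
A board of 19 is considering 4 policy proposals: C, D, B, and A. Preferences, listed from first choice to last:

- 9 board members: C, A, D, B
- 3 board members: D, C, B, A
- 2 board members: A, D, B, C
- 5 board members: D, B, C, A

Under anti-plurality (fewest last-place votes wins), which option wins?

Last-place votes: C 2, D 0, B 9, A 8.
D is ranked last by the fewest voters, so D wins.

D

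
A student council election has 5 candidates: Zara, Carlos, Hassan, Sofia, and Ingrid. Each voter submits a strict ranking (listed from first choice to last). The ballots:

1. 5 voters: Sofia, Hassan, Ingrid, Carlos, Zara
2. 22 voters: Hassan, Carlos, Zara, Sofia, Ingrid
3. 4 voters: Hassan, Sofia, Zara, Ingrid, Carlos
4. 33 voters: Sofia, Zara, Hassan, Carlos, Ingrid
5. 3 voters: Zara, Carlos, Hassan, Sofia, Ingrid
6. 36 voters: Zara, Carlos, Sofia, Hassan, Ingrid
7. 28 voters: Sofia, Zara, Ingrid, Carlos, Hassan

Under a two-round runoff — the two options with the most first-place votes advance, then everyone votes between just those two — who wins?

Sofia

Round 1 first-place votes: Zara 39, Carlos 0, Hassan 26, Sofia 66, Ingrid 0.
Sofia and Zara advance.
Runoff: Sofia is preferred to Zara by 70 voters; Zara by 61.
Sofia wins the runoff.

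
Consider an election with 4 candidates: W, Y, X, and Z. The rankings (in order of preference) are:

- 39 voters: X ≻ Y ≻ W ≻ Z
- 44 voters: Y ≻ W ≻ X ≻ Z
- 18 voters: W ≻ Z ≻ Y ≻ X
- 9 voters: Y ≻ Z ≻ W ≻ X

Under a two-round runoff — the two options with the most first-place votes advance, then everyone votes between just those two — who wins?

Round 1 first-place votes: W 18, Y 53, X 39, Z 0.
Y and X advance.
Runoff: Y is preferred to X by 71 voters; X by 39.
Y wins the runoff.

Y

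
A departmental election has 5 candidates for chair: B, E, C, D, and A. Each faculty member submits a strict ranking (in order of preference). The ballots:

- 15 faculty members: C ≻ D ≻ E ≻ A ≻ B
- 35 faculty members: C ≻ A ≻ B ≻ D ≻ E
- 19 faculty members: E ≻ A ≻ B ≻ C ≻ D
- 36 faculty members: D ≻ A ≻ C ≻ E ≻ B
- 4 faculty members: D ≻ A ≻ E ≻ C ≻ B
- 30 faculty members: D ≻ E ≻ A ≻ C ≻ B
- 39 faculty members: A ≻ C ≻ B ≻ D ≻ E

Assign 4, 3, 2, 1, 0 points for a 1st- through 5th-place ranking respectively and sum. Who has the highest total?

B: 15·0 + 35·2 + 19·2 + 36·0 + 4·0 + 30·0 + 39·2 = 186
E: 15·2 + 35·0 + 19·4 + 36·1 + 4·2 + 30·3 + 39·0 = 240
C: 15·4 + 35·4 + 19·1 + 36·2 + 4·1 + 30·1 + 39·3 = 442
D: 15·3 + 35·1 + 19·0 + 36·4 + 4·4 + 30·4 + 39·1 = 399
A: 15·1 + 35·3 + 19·3 + 36·3 + 4·3 + 30·2 + 39·4 = 513
A has the highest Borda score (513).

A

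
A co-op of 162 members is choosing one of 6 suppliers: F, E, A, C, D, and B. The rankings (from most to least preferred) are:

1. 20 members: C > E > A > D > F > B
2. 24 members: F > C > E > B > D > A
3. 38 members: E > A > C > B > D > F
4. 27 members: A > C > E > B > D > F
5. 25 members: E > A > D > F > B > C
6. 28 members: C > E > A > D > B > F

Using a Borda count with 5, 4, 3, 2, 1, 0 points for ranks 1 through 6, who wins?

E

F: 20·1 + 24·5 + 38·0 + 27·0 + 25·2 + 28·0 = 190
E: 20·4 + 24·3 + 38·5 + 27·3 + 25·5 + 28·4 = 660
A: 20·3 + 24·0 + 38·4 + 27·5 + 25·4 + 28·3 = 531
C: 20·5 + 24·4 + 38·3 + 27·4 + 25·0 + 28·5 = 558
D: 20·2 + 24·1 + 38·1 + 27·1 + 25·3 + 28·2 = 260
B: 20·0 + 24·2 + 38·2 + 27·2 + 25·1 + 28·1 = 231
E has the highest Borda score (660).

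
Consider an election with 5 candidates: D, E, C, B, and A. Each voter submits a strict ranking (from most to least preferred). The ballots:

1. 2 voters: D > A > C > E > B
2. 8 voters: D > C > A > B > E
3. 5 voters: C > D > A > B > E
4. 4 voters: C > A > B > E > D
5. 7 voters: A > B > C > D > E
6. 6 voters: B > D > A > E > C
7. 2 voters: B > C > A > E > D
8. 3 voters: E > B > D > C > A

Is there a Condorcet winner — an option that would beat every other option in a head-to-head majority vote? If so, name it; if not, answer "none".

none

Checking pairwise contests:
B beats D 22–15.
D beats E 28–9.
D beats C 19–18.
C beats B 19–18.
D beats A 24–13.
Every option loses at least one head-to-head, so there is no Condorcet winner.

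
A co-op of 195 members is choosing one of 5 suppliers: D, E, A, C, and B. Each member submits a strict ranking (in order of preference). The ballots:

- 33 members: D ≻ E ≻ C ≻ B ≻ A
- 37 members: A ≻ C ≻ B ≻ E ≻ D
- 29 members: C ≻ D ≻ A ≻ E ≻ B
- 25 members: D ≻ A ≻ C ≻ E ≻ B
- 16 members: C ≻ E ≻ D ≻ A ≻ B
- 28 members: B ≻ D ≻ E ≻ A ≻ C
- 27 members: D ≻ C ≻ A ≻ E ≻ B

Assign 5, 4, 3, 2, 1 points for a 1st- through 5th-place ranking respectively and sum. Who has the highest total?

D: 33·5 + 37·1 + 29·4 + 25·5 + 16·3 + 28·4 + 27·5 = 738
E: 33·4 + 37·2 + 29·2 + 25·2 + 16·4 + 28·3 + 27·2 = 516
A: 33·1 + 37·5 + 29·3 + 25·4 + 16·2 + 28·2 + 27·3 = 574
C: 33·3 + 37·4 + 29·5 + 25·3 + 16·5 + 28·1 + 27·4 = 683
B: 33·2 + 37·3 + 29·1 + 25·1 + 16·1 + 28·5 + 27·1 = 414
D has the highest Borda score (738).

D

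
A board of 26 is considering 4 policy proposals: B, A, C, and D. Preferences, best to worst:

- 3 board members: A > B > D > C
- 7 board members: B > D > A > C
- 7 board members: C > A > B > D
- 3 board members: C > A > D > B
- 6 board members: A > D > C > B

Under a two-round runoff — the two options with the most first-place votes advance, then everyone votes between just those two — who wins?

A

Round 1 first-place votes: B 7, A 9, C 10, D 0.
C and A advance.
Runoff: C is preferred to A by 10 voters; A by 16.
A wins the runoff.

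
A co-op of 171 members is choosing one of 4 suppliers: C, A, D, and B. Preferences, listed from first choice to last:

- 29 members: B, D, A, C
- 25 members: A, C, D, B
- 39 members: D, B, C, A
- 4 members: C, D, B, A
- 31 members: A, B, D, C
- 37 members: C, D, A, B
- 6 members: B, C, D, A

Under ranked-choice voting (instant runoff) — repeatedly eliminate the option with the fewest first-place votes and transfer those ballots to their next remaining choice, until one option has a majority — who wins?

D

Round 1: C 41, A 56, D 39, B 35. Eliminate B.
Round 2: C 47, A 56, D 68. Eliminate C.
Round 3: A 56, D 115. D has a majority.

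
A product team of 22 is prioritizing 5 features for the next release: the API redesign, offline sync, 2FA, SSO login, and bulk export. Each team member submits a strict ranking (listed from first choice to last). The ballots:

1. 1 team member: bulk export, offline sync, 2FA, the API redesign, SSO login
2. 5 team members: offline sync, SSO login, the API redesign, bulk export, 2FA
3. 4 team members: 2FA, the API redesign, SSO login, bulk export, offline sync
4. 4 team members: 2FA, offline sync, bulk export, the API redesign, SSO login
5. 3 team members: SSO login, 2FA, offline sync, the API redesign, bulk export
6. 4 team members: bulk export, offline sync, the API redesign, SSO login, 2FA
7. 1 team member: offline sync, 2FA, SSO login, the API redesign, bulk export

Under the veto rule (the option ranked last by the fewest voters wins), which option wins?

Last-place votes: the API redesign 0, offline sync 4, 2FA 9, SSO login 5, bulk export 4.
the API redesign is ranked last by the fewest voters, so the API redesign wins.

the API redesign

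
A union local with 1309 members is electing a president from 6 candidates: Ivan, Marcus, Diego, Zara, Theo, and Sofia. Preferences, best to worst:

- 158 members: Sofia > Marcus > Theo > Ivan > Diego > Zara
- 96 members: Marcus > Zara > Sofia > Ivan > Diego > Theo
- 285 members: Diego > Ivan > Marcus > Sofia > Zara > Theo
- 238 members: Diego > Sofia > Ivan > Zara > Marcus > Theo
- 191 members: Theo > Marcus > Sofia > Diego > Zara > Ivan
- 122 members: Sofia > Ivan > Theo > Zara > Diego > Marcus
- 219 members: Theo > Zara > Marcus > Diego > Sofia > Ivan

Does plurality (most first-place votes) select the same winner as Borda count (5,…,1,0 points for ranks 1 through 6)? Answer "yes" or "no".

no

Plurality — first-place votes: Ivan 0, Marcus 96, Diego 523, Zara 0, Theo 410, Sofia 280. Winner: Diego.
Borda — scores: Ivan 2850, Marcus 3626, Diego 3811, Zara 2456, Theo 2890, Sofia 4002. Winner: Sofia.
The two methods disagree.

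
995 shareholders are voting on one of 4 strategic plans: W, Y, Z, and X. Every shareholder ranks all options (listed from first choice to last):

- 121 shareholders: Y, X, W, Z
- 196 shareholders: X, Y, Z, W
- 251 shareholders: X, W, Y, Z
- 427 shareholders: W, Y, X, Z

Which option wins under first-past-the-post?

First-place votes: W 427, Y 121, Z 0, X 447.
X has the most first-place votes.

X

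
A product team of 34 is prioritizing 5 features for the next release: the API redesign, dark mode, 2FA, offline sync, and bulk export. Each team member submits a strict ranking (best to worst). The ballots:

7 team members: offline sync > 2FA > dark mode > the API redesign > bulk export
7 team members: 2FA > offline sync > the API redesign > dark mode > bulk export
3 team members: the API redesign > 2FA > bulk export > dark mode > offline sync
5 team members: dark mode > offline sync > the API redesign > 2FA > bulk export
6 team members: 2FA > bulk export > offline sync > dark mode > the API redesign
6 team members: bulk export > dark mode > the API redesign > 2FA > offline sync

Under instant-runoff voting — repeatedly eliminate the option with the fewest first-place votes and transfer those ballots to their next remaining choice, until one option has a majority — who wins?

2FA

Round 1: the API redesign 3, dark mode 5, 2FA 13, offline sync 7, bulk export 6. Eliminate the API redesign.
Round 2: dark mode 5, 2FA 16, offline sync 7, bulk export 6. Eliminate dark mode.
Round 3: 2FA 16, offline sync 12, bulk export 6. Eliminate bulk export.
Round 4: 2FA 22, offline sync 12. 2FA has a majority.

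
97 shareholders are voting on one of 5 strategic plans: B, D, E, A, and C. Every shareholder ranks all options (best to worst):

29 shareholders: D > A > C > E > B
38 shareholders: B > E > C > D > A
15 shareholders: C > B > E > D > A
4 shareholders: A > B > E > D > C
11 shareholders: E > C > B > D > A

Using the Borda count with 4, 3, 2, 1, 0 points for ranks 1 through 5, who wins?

B: 29·0 + 38·4 + 15·3 + 4·3 + 11·2 = 231
D: 29·4 + 38·1 + 15·1 + 4·1 + 11·1 = 184
E: 29·1 + 38·3 + 15·2 + 4·2 + 11·4 = 225
A: 29·3 + 38·0 + 15·0 + 4·4 + 11·0 = 103
C: 29·2 + 38·2 + 15·4 + 4·0 + 11·3 = 227
B has the highest Borda score (231).

B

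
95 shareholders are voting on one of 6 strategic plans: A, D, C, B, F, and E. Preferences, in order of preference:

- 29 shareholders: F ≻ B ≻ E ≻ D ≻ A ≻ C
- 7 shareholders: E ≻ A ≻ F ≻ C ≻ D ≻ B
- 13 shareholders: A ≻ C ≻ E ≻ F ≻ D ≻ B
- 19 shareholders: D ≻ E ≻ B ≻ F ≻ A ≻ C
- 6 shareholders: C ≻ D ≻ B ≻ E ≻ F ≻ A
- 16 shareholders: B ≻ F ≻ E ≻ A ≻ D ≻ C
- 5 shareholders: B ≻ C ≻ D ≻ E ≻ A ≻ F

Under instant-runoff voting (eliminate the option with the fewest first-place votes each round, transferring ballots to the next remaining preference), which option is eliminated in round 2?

E

Round 1: A 13, D 19, C 6, B 21, F 29, E 7. Eliminate C.
Round 2: A 13, D 25, B 21, F 29, E 7. Eliminate E.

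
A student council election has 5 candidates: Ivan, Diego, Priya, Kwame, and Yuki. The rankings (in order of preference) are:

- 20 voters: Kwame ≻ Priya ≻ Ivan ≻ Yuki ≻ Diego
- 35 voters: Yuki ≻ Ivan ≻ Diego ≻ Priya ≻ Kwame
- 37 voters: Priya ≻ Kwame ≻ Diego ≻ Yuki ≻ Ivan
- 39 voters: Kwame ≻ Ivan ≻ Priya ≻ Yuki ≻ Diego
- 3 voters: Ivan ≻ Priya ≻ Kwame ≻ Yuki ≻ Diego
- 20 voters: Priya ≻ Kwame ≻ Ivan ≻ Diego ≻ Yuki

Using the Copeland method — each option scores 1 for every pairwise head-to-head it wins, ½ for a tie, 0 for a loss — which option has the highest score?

Ivan: beats Diego and Yuki; ties Priya; loses to Kwame → score 2.5.
Diego: loses to Ivan, Priya, Kwame, and Yuki → score 0.
Priya: beats Diego, Kwame, and Yuki; ties Ivan → score 3.5.
Kwame: beats Ivan, Diego, and Yuki; loses to Priya → score 3.
Yuki: beats Diego; loses to Ivan, Priya, and Kwame → score 1.
Priya has the best pairwise record.

Priya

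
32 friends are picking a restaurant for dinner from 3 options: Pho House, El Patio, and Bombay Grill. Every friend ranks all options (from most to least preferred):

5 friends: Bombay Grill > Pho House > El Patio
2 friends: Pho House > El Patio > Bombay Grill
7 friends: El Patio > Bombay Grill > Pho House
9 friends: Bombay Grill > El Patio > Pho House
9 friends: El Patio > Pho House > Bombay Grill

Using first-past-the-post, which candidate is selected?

El Patio

First-place votes: Pho House 2, El Patio 16, Bombay Grill 14.
El Patio has the most first-place votes.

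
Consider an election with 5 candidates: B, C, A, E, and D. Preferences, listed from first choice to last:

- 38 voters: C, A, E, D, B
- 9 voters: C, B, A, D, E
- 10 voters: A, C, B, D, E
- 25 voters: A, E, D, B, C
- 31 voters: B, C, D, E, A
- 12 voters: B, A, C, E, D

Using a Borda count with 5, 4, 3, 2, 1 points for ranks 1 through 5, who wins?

C

B: 38·1 + 9·4 + 10·3 + 25·2 + 31·5 + 12·5 = 369
C: 38·5 + 9·5 + 10·4 + 25·1 + 31·4 + 12·3 = 460
A: 38·4 + 9·3 + 10·5 + 25·5 + 31·1 + 12·4 = 433
E: 38·3 + 9·1 + 10·1 + 25·4 + 31·2 + 12·2 = 319
D: 38·2 + 9·2 + 10·2 + 25·3 + 31·3 + 12·1 = 294
C has the highest Borda score (460).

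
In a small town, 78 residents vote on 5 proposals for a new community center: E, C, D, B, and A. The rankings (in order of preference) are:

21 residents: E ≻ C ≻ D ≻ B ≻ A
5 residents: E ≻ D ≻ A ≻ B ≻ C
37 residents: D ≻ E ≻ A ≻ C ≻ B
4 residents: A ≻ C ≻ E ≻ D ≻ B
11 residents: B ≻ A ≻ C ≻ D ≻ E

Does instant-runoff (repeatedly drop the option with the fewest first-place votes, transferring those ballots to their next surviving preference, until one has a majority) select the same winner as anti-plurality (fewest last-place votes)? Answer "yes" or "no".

Instant-runoff — R1 E 26, C 0, D 37, B 11, A 4 (C out); R2 E 26, D 37, B 11, A 4 (A out); R3 E 30, D 37, B 11 (B out); R4 E 30, D 48 (D winner). Winner: D.
Anti-plurality — last-place votes: E 11, C 5, D 0, B 41, A 21. Winner: D.
The two methods agree.

yes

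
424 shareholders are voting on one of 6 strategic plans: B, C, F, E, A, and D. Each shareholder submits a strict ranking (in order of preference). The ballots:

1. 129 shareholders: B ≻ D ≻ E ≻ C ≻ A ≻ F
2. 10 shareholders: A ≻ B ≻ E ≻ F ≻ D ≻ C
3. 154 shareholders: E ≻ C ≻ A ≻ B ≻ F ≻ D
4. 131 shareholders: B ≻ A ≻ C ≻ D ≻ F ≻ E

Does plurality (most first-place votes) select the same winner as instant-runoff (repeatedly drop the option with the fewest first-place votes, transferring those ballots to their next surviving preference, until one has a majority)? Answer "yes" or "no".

Plurality — first-place votes: B 260, C 0, F 0, E 154, A 10, D 0. Winner: B.
Instant-runoff — R1 B 260, C 0, F 0, E 154, A 10, D 0 (B winner). Winner: B.
The two methods agree.

yes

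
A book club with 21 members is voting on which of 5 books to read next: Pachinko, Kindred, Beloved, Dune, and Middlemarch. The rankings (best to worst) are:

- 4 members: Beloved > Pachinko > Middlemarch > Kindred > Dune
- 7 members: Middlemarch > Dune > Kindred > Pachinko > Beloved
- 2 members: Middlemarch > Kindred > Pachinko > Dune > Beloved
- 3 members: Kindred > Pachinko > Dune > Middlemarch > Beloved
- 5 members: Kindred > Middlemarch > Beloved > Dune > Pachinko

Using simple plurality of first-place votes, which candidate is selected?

First-place votes: Pachinko 0, Kindred 8, Beloved 4, Dune 0, Middlemarch 9.
Middlemarch has the most first-place votes.

Middlemarch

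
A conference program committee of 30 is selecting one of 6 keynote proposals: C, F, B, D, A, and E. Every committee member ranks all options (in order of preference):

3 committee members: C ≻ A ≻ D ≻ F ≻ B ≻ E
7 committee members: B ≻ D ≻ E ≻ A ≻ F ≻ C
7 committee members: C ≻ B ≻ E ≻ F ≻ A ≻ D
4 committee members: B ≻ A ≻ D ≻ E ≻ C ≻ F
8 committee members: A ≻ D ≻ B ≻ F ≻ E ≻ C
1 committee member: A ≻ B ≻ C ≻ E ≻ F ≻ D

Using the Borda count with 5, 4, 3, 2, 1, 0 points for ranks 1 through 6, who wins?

B

C: 3·5 + 7·0 + 7·5 + 4·1 + 8·0 + 1·3 = 57
F: 3·2 + 7·1 + 7·2 + 4·0 + 8·2 + 1·1 = 44
B: 3·1 + 7·5 + 7·4 + 4·5 + 8·3 + 1·4 = 114
D: 3·3 + 7·4 + 7·0 + 4·3 + 8·4 + 1·0 = 81
A: 3·4 + 7·2 + 7·1 + 4·4 + 8·5 + 1·5 = 94
E: 3·0 + 7·3 + 7·3 + 4·2 + 8·1 + 1·2 = 60
B has the highest Borda score (114).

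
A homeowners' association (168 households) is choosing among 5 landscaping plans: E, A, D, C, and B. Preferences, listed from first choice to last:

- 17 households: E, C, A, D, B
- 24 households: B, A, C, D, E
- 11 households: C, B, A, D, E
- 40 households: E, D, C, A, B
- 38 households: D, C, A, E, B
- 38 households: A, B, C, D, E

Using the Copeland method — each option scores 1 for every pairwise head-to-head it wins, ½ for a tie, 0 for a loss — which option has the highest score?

C

E: beats B; loses to A, D, and C → score 1.
A: beats E, D, and B; loses to C → score 3.
D: beats E and B; loses to A and C → score 2.
C: beats E, A, D, and B → score 4.
B: loses to E, A, D, and C → score 0.
C has the best pairwise record.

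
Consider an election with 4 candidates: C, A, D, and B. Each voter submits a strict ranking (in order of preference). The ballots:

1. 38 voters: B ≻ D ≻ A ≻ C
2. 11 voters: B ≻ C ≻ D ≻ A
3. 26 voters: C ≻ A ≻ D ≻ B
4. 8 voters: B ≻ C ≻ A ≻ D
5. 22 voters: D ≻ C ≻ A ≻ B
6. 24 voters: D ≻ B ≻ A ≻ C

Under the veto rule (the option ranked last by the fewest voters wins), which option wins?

Last-place votes: C 62, A 11, D 8, B 48.
D is ranked last by the fewest voters, so D wins.

D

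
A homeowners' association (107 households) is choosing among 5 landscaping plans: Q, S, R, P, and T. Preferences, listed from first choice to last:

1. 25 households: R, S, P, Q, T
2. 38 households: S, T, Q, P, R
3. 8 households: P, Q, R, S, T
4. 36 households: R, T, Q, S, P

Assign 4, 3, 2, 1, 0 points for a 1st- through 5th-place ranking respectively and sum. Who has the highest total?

Q: 25·1 + 38·2 + 8·3 + 36·2 = 197
S: 25·3 + 38·4 + 8·1 + 36·1 = 271
R: 25·4 + 38·0 + 8·2 + 36·4 = 260
P: 25·2 + 38·1 + 8·4 + 36·0 = 120
T: 25·0 + 38·3 + 8·0 + 36·3 = 222
S has the highest Borda score (271).

S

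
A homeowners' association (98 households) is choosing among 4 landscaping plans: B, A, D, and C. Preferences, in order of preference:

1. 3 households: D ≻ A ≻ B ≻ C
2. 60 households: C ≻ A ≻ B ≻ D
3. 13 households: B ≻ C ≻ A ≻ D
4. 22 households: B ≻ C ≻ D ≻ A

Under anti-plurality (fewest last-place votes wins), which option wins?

Last-place votes: B 0, A 22, D 73, C 3.
B is ranked last by the fewest voters, so B wins.

B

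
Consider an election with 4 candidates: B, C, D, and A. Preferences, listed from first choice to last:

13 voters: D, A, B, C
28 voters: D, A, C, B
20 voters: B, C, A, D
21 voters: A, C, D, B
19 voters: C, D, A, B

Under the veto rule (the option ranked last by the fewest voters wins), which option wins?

A

Last-place votes: B 68, C 13, D 20, A 0.
A is ranked last by the fewest voters, so A wins.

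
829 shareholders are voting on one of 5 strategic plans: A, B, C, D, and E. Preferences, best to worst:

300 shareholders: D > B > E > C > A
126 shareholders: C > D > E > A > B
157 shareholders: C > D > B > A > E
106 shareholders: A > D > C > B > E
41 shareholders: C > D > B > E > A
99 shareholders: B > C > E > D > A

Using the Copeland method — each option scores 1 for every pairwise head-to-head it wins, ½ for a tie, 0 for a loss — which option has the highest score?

C

A: loses to B, C, D, and E → score 0.
B: beats A and E; loses to C and D → score 2.
C: beats A, B, D, and E → score 4.
D: beats A, B, and E; loses to C → score 3.
E: beats A; loses to B, C, and D → score 1.
C has the best pairwise record.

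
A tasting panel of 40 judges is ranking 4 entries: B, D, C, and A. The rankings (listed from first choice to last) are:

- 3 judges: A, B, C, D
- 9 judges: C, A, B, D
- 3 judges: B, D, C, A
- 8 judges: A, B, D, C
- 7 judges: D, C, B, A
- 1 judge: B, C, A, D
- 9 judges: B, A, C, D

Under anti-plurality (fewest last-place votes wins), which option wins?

B

Last-place votes: B 0, D 22, C 8, A 10.
B is ranked last by the fewest voters, so B wins.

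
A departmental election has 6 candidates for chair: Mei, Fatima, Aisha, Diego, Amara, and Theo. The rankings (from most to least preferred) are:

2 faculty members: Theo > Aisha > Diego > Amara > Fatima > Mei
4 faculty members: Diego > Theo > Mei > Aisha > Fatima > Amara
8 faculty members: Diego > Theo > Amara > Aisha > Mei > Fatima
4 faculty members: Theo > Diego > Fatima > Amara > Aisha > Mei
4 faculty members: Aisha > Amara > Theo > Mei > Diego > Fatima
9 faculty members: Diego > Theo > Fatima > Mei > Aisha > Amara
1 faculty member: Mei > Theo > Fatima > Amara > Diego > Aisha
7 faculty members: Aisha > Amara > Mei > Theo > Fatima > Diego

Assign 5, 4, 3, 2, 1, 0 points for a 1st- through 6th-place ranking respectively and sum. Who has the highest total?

Theo

Mei: 2·0 + 4·3 + 8·1 + 4·0 + 4·2 + 9·2 + 1·5 + 7·3 = 72
Fatima: 2·1 + 4·1 + 8·0 + 4·3 + 4·0 + 9·3 + 1·3 + 7·1 = 55
Aisha: 2·4 + 4·2 + 8·2 + 4·1 + 4·5 + 9·1 + 1·0 + 7·5 = 100
Diego: 2·3 + 4·5 + 8·5 + 4·4 + 4·1 + 9·5 + 1·1 + 7·0 = 132
Amara: 2·2 + 4·0 + 8·3 + 4·2 + 4·4 + 9·0 + 1·2 + 7·4 = 82
Theo: 2·5 + 4·4 + 8·4 + 4·5 + 4·3 + 9·4 + 1·4 + 7·2 = 144
Theo has the highest Borda score (144).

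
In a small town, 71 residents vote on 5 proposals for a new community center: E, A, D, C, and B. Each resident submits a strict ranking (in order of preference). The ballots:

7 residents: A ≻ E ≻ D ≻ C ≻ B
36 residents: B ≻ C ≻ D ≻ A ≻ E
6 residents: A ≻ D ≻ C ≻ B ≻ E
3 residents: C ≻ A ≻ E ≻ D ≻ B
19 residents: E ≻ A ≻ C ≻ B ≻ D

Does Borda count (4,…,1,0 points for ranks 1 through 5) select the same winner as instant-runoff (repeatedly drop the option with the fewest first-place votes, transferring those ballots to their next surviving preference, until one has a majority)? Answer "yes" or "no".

Borda — scores: E 103, A 154, D 107, C 177, B 169. Winner: C.
Instant-runoff — R1 E 19, A 13, D 0, C 3, B 36 (B winner). Winner: B.
The two methods disagree.

no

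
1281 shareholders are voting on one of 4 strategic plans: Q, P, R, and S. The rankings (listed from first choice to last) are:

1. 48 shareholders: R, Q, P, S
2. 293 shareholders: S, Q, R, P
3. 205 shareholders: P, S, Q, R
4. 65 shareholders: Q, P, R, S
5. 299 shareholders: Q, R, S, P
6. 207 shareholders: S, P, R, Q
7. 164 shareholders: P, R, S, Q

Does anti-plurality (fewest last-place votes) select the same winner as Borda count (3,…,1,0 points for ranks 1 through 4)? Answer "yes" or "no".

yes

Anti-plurality — last-place votes: Q 371, P 592, R 205, S 113. Winner: S.
Borda — scores: Q 1979, P 1699, R 1635, S 2373. Winner: S.
The two methods agree.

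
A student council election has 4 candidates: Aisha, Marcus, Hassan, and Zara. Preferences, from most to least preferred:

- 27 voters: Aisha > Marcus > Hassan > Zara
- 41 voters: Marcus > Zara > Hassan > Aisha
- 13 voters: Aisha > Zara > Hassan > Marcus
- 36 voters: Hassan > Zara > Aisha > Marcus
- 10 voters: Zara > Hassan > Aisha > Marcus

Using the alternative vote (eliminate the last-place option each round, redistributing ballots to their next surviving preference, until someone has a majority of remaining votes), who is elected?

Marcus

Round 1: Aisha 40, Marcus 41, Hassan 36, Zara 10. Eliminate Zara.
Round 2: Aisha 40, Marcus 41, Hassan 46. Eliminate Aisha.
Round 3: Marcus 68, Hassan 59. Marcus has a majority.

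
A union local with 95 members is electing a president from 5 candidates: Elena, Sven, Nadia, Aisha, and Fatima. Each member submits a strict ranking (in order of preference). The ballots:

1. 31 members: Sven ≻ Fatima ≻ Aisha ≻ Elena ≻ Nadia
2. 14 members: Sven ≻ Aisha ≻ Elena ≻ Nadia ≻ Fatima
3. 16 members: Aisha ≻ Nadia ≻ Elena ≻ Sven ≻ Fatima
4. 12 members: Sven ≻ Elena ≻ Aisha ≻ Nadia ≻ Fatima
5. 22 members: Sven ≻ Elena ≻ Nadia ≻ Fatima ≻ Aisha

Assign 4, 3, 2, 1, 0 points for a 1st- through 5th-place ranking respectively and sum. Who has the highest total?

Sven

Elena: 31·1 + 14·2 + 16·2 + 12·3 + 22·3 = 193
Sven: 31·4 + 14·4 + 16·1 + 12·4 + 22·4 = 332
Nadia: 31·0 + 14·1 + 16·3 + 12·1 + 22·2 = 118
Aisha: 31·2 + 14·3 + 16·4 + 12·2 + 22·0 = 192
Fatima: 31·3 + 14·0 + 16·0 + 12·0 + 22·1 = 115
Sven has the highest Borda score (332).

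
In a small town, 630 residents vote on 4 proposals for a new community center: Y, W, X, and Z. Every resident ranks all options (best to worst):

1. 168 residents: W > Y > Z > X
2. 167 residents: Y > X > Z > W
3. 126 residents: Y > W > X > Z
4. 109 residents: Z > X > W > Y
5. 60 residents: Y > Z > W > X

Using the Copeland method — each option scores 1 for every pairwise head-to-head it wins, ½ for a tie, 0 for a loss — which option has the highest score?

Y

Y: beats W, X, and Z → score 3.
W: beats X; loses to Y and Z → score 1.
X: loses to Y, W, and Z → score 0.
Z: beats W and X; loses to Y → score 2.
Y has the best pairwise record.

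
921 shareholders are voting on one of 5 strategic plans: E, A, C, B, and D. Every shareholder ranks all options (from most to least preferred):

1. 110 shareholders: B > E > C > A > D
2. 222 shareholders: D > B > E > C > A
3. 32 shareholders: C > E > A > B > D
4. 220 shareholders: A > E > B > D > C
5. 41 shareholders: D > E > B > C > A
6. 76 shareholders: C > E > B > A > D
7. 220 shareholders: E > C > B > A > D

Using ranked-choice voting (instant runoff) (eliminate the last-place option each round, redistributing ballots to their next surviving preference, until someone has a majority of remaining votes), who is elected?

Round 1: E 220, A 220, C 108, B 110, D 263. Eliminate C.
Round 2: E 328, A 220, B 110, D 263. Eliminate B.
Round 3: E 438, A 220, D 263. Eliminate A.
Round 4: E 658, D 263. E has a majority.

E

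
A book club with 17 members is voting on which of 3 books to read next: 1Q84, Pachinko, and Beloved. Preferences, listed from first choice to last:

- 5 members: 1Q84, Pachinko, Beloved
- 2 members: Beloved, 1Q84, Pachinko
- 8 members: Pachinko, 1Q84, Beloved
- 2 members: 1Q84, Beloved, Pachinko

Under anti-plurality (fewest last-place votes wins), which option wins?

Last-place votes: 1Q84 0, Pachinko 4, Beloved 13.
1Q84 is ranked last by the fewest voters, so 1Q84 wins.

1Q84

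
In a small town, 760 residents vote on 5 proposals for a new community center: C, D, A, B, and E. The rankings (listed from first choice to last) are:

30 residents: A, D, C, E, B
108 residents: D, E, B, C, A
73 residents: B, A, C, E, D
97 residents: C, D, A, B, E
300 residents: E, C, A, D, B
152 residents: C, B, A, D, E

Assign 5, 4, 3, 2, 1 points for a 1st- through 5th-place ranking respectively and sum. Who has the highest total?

C: 30·3 + 108·2 + 73·3 + 97·5 + 300·4 + 152·5 = 2970
D: 30·4 + 108·5 + 73·1 + 97·4 + 300·2 + 152·2 = 2025
A: 30·5 + 108·1 + 73·4 + 97·3 + 300·3 + 152·3 = 2197
B: 30·1 + 108·3 + 73·5 + 97·2 + 300·1 + 152·4 = 1821
E: 30·2 + 108·4 + 73·2 + 97·1 + 300·5 + 152·1 = 2387
C has the highest Borda score (2970).

C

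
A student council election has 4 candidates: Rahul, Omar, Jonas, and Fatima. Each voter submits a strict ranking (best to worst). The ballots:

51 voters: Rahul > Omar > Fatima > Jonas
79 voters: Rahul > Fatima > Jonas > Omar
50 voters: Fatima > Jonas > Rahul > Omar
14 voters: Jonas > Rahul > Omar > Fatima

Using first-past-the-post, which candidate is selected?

First-place votes: Rahul 130, Omar 0, Jonas 14, Fatima 50.
Rahul has the most first-place votes.

Rahul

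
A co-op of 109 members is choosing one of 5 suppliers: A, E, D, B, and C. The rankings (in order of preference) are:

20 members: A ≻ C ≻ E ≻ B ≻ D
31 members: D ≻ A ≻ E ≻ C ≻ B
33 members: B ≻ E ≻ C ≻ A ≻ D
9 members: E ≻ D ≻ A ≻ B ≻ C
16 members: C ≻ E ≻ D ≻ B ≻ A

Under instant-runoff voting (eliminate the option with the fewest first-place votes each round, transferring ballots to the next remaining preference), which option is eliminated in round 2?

Round 1: A 20, E 9, D 31, B 33, C 16. Eliminate E.
Round 2: A 20, D 40, B 33, C 16. Eliminate C.

C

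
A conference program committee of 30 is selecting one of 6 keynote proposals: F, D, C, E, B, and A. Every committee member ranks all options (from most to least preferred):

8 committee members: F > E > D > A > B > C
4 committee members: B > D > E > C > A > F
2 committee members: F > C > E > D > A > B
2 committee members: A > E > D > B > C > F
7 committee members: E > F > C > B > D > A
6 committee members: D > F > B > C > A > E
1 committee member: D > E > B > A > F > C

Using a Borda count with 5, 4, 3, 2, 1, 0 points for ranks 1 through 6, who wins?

F

F: 8·5 + 4·0 + 2·5 + 2·0 + 7·4 + 6·4 + 1·1 = 103
D: 8·3 + 4·4 + 2·2 + 2·3 + 7·1 + 6·5 + 1·5 = 92
C: 8·0 + 4·2 + 2·4 + 2·1 + 7·3 + 6·2 + 1·0 = 51
E: 8·4 + 4·3 + 2·3 + 2·4 + 7·5 + 6·0 + 1·4 = 97
B: 8·1 + 4·5 + 2·0 + 2·2 + 7·2 + 6·3 + 1·3 = 67
A: 8·2 + 4·1 + 2·1 + 2·5 + 7·0 + 6·1 + 1·2 = 40
F has the highest Borda score (103).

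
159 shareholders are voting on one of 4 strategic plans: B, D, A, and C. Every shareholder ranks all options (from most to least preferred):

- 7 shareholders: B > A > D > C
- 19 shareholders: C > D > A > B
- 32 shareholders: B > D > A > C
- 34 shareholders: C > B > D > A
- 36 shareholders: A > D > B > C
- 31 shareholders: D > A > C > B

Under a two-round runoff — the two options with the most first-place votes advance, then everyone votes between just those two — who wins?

Round 1 first-place votes: B 39, D 31, A 36, C 53.
C and B advance.
Runoff: C is preferred to B by 84 voters; B by 75.
C wins the runoff.

C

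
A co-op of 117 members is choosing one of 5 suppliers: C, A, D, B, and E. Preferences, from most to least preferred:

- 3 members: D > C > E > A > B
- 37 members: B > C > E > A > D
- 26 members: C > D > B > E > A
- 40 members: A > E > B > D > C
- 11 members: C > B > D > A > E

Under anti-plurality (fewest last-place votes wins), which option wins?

B

Last-place votes: C 40, A 26, D 37, B 3, E 11.
B is ranked last by the fewest voters, so B wins.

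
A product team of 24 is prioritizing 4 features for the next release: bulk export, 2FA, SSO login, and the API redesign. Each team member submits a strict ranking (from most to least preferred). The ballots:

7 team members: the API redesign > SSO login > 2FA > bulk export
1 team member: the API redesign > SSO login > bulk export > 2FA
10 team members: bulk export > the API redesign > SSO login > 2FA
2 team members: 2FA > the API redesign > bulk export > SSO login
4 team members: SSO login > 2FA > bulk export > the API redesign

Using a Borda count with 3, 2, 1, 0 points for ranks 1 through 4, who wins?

bulk export: 7·0 + 1·1 + 10·3 + 2·1 + 4·1 = 37
2FA: 7·1 + 1·0 + 10·0 + 2·3 + 4·2 = 21
SSO login: 7·2 + 1·2 + 10·1 + 2·0 + 4·3 = 38
the API redesign: 7·3 + 1·3 + 10·2 + 2·2 + 4·0 = 48
the API redesign has the highest Borda score (48).

the API redesign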